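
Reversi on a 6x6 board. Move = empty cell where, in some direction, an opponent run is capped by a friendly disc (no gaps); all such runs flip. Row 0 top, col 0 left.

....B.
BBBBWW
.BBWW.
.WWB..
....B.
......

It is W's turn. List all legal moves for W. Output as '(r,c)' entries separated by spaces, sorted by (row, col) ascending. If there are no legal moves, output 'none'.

Answer: (0,1) (0,2) (0,3) (2,0) (3,4) (4,2) (4,3)

Derivation:
(0,0): no bracket -> illegal
(0,1): flips 3 -> legal
(0,2): flips 3 -> legal
(0,3): flips 1 -> legal
(0,5): no bracket -> illegal
(2,0): flips 2 -> legal
(3,0): no bracket -> illegal
(3,4): flips 1 -> legal
(3,5): no bracket -> illegal
(4,2): flips 1 -> legal
(4,3): flips 1 -> legal
(4,5): no bracket -> illegal
(5,3): no bracket -> illegal
(5,4): no bracket -> illegal
(5,5): no bracket -> illegal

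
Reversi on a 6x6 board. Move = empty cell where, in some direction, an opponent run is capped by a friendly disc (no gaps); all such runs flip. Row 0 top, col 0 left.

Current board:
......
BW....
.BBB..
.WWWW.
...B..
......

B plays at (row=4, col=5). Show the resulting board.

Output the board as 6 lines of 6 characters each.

Answer: ......
BW....
.BBB..
.WWWB.
...B.B
......

Derivation:
Place B at (4,5); scan 8 dirs for brackets.
Dir NW: opp run (3,4) capped by B -> flip
Dir N: first cell '.' (not opp) -> no flip
Dir NE: edge -> no flip
Dir W: first cell '.' (not opp) -> no flip
Dir E: edge -> no flip
Dir SW: first cell '.' (not opp) -> no flip
Dir S: first cell '.' (not opp) -> no flip
Dir SE: edge -> no flip
All flips: (3,4)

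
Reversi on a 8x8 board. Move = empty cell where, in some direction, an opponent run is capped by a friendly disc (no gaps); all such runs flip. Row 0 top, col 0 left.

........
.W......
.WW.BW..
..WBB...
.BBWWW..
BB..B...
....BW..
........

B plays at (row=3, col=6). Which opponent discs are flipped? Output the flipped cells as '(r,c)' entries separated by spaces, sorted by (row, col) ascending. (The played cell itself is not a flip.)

Answer: (4,5)

Derivation:
Dir NW: opp run (2,5), next='.' -> no flip
Dir N: first cell '.' (not opp) -> no flip
Dir NE: first cell '.' (not opp) -> no flip
Dir W: first cell '.' (not opp) -> no flip
Dir E: first cell '.' (not opp) -> no flip
Dir SW: opp run (4,5) capped by B -> flip
Dir S: first cell '.' (not opp) -> no flip
Dir SE: first cell '.' (not opp) -> no flip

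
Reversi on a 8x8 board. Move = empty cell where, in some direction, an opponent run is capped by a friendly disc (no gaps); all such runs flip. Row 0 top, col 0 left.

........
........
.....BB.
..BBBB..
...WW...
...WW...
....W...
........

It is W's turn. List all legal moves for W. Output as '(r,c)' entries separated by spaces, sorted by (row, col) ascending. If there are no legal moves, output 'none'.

Answer: (1,6) (1,7) (2,1) (2,2) (2,3) (2,4)

Derivation:
(1,4): no bracket -> illegal
(1,5): no bracket -> illegal
(1,6): flips 2 -> legal
(1,7): flips 2 -> legal
(2,1): flips 1 -> legal
(2,2): flips 1 -> legal
(2,3): flips 1 -> legal
(2,4): flips 1 -> legal
(2,7): no bracket -> illegal
(3,1): no bracket -> illegal
(3,6): no bracket -> illegal
(3,7): no bracket -> illegal
(4,1): no bracket -> illegal
(4,2): no bracket -> illegal
(4,5): no bracket -> illegal
(4,6): no bracket -> illegal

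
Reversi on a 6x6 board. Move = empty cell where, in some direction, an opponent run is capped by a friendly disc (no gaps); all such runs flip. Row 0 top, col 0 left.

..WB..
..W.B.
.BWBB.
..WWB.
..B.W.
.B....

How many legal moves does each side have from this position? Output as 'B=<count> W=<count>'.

Answer: B=5 W=11

Derivation:
-- B to move --
(0,1): flips 2 -> legal
(1,1): no bracket -> illegal
(1,3): no bracket -> illegal
(3,1): flips 2 -> legal
(3,5): no bracket -> illegal
(4,1): flips 1 -> legal
(4,3): flips 2 -> legal
(4,5): no bracket -> illegal
(5,3): no bracket -> illegal
(5,4): flips 1 -> legal
(5,5): no bracket -> illegal
B mobility = 5
-- W to move --
(0,4): flips 4 -> legal
(0,5): flips 2 -> legal
(1,0): flips 1 -> legal
(1,1): no bracket -> illegal
(1,3): flips 1 -> legal
(1,5): flips 1 -> legal
(2,0): flips 1 -> legal
(2,5): flips 2 -> legal
(3,0): flips 1 -> legal
(3,1): no bracket -> illegal
(3,5): flips 1 -> legal
(4,0): no bracket -> illegal
(4,1): no bracket -> illegal
(4,3): no bracket -> illegal
(4,5): flips 2 -> legal
(5,0): no bracket -> illegal
(5,2): flips 1 -> legal
(5,3): no bracket -> illegal
W mobility = 11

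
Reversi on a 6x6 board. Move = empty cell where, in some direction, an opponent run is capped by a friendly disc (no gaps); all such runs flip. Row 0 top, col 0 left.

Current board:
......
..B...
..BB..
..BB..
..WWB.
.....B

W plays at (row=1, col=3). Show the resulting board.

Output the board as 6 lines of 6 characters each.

Place W at (1,3); scan 8 dirs for brackets.
Dir NW: first cell '.' (not opp) -> no flip
Dir N: first cell '.' (not opp) -> no flip
Dir NE: first cell '.' (not opp) -> no flip
Dir W: opp run (1,2), next='.' -> no flip
Dir E: first cell '.' (not opp) -> no flip
Dir SW: opp run (2,2), next='.' -> no flip
Dir S: opp run (2,3) (3,3) capped by W -> flip
Dir SE: first cell '.' (not opp) -> no flip
All flips: (2,3) (3,3)

Answer: ......
..BW..
..BW..
..BW..
..WWB.
.....B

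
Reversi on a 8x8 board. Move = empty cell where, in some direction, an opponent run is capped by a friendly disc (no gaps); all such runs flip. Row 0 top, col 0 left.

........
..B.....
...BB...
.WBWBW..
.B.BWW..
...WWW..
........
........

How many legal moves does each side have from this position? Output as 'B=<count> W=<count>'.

-- B to move --
(2,0): no bracket -> illegal
(2,1): flips 1 -> legal
(2,2): no bracket -> illegal
(2,5): no bracket -> illegal
(2,6): no bracket -> illegal
(3,0): flips 1 -> legal
(3,6): flips 1 -> legal
(4,0): no bracket -> illegal
(4,2): flips 1 -> legal
(4,6): flips 3 -> legal
(5,2): no bracket -> illegal
(5,6): flips 1 -> legal
(6,2): no bracket -> illegal
(6,3): flips 1 -> legal
(6,4): flips 2 -> legal
(6,5): flips 1 -> legal
(6,6): no bracket -> illegal
B mobility = 9
-- W to move --
(0,1): flips 3 -> legal
(0,2): no bracket -> illegal
(0,3): no bracket -> illegal
(1,1): no bracket -> illegal
(1,3): flips 2 -> legal
(1,4): flips 2 -> legal
(1,5): flips 1 -> legal
(2,1): flips 2 -> legal
(2,2): no bracket -> illegal
(2,5): no bracket -> illegal
(3,0): no bracket -> illegal
(4,0): no bracket -> illegal
(4,2): flips 1 -> legal
(5,0): no bracket -> illegal
(5,1): flips 1 -> legal
(5,2): no bracket -> illegal
W mobility = 7

Answer: B=9 W=7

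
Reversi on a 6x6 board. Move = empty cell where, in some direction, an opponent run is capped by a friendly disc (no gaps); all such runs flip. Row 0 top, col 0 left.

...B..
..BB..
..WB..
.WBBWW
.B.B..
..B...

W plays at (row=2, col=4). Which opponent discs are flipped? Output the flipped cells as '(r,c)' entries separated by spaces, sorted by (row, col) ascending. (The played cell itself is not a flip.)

Answer: (2,3)

Derivation:
Dir NW: opp run (1,3), next='.' -> no flip
Dir N: first cell '.' (not opp) -> no flip
Dir NE: first cell '.' (not opp) -> no flip
Dir W: opp run (2,3) capped by W -> flip
Dir E: first cell '.' (not opp) -> no flip
Dir SW: opp run (3,3), next='.' -> no flip
Dir S: first cell 'W' (not opp) -> no flip
Dir SE: first cell 'W' (not opp) -> no flip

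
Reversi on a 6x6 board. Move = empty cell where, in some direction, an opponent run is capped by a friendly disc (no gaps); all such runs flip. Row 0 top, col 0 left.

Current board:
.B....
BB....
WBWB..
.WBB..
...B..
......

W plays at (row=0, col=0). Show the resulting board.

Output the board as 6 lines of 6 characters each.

Place W at (0,0); scan 8 dirs for brackets.
Dir NW: edge -> no flip
Dir N: edge -> no flip
Dir NE: edge -> no flip
Dir W: edge -> no flip
Dir E: opp run (0,1), next='.' -> no flip
Dir SW: edge -> no flip
Dir S: opp run (1,0) capped by W -> flip
Dir SE: opp run (1,1) capped by W -> flip
All flips: (1,0) (1,1)

Answer: WB....
WW....
WBWB..
.WBB..
...B..
......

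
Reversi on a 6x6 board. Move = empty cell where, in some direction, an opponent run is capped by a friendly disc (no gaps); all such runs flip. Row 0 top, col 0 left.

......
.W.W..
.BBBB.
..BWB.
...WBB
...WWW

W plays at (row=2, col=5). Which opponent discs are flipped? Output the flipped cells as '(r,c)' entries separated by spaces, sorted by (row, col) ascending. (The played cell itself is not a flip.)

Answer: (3,4)

Derivation:
Dir NW: first cell '.' (not opp) -> no flip
Dir N: first cell '.' (not opp) -> no flip
Dir NE: edge -> no flip
Dir W: opp run (2,4) (2,3) (2,2) (2,1), next='.' -> no flip
Dir E: edge -> no flip
Dir SW: opp run (3,4) capped by W -> flip
Dir S: first cell '.' (not opp) -> no flip
Dir SE: edge -> no flip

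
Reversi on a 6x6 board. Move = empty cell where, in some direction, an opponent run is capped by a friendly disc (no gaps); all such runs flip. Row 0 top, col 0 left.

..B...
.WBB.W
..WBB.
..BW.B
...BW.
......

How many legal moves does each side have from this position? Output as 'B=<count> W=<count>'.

Answer: B=8 W=7

Derivation:
-- B to move --
(0,0): no bracket -> illegal
(0,1): no bracket -> illegal
(0,4): no bracket -> illegal
(0,5): no bracket -> illegal
(1,0): flips 1 -> legal
(1,4): no bracket -> illegal
(2,0): flips 1 -> legal
(2,1): flips 1 -> legal
(2,5): no bracket -> illegal
(3,1): flips 1 -> legal
(3,4): flips 1 -> legal
(4,2): flips 1 -> legal
(4,5): flips 1 -> legal
(5,3): flips 1 -> legal
(5,4): no bracket -> illegal
(5,5): no bracket -> illegal
B mobility = 8
-- W to move --
(0,1): no bracket -> illegal
(0,3): flips 2 -> legal
(0,4): flips 1 -> legal
(1,4): flips 2 -> legal
(2,1): no bracket -> illegal
(2,5): flips 2 -> legal
(3,1): flips 1 -> legal
(3,4): no bracket -> illegal
(4,1): no bracket -> illegal
(4,2): flips 2 -> legal
(4,5): no bracket -> illegal
(5,2): no bracket -> illegal
(5,3): flips 1 -> legal
(5,4): no bracket -> illegal
W mobility = 7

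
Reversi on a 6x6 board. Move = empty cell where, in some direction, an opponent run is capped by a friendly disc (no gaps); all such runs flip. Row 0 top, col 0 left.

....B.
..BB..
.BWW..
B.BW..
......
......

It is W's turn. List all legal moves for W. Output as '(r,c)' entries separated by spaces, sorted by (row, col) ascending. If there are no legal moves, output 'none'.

Answer: (0,1) (0,2) (0,3) (2,0) (3,1) (4,1) (4,2)

Derivation:
(0,1): flips 1 -> legal
(0,2): flips 1 -> legal
(0,3): flips 1 -> legal
(0,5): no bracket -> illegal
(1,0): no bracket -> illegal
(1,1): no bracket -> illegal
(1,4): no bracket -> illegal
(1,5): no bracket -> illegal
(2,0): flips 1 -> legal
(2,4): no bracket -> illegal
(3,1): flips 1 -> legal
(4,0): no bracket -> illegal
(4,1): flips 1 -> legal
(4,2): flips 1 -> legal
(4,3): no bracket -> illegal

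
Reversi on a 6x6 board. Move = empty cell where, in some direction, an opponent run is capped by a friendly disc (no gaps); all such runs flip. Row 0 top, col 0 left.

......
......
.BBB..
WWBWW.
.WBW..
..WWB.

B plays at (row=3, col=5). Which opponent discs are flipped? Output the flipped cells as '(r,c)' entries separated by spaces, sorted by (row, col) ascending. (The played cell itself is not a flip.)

Dir NW: first cell '.' (not opp) -> no flip
Dir N: first cell '.' (not opp) -> no flip
Dir NE: edge -> no flip
Dir W: opp run (3,4) (3,3) capped by B -> flip
Dir E: edge -> no flip
Dir SW: first cell '.' (not opp) -> no flip
Dir S: first cell '.' (not opp) -> no flip
Dir SE: edge -> no flip

Answer: (3,3) (3,4)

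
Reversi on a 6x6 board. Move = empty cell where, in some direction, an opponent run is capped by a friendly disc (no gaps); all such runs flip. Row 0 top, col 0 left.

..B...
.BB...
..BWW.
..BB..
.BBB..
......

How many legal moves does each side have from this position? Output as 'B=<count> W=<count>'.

Answer: B=5 W=5

Derivation:
-- B to move --
(1,3): flips 1 -> legal
(1,4): flips 1 -> legal
(1,5): flips 1 -> legal
(2,5): flips 2 -> legal
(3,4): flips 1 -> legal
(3,5): no bracket -> illegal
B mobility = 5
-- W to move --
(0,0): no bracket -> illegal
(0,1): flips 1 -> legal
(0,3): no bracket -> illegal
(1,0): no bracket -> illegal
(1,3): no bracket -> illegal
(2,0): no bracket -> illegal
(2,1): flips 1 -> legal
(3,0): no bracket -> illegal
(3,1): no bracket -> illegal
(3,4): no bracket -> illegal
(4,0): no bracket -> illegal
(4,4): no bracket -> illegal
(5,0): flips 2 -> legal
(5,1): flips 2 -> legal
(5,2): no bracket -> illegal
(5,3): flips 2 -> legal
(5,4): no bracket -> illegal
W mobility = 5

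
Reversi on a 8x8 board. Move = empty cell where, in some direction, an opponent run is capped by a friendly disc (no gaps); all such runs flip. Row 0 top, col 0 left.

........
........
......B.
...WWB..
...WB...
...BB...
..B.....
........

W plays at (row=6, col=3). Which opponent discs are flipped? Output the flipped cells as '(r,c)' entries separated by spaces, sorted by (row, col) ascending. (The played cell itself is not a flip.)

Answer: (5,3)

Derivation:
Dir NW: first cell '.' (not opp) -> no flip
Dir N: opp run (5,3) capped by W -> flip
Dir NE: opp run (5,4), next='.' -> no flip
Dir W: opp run (6,2), next='.' -> no flip
Dir E: first cell '.' (not opp) -> no flip
Dir SW: first cell '.' (not opp) -> no flip
Dir S: first cell '.' (not opp) -> no flip
Dir SE: first cell '.' (not opp) -> no flip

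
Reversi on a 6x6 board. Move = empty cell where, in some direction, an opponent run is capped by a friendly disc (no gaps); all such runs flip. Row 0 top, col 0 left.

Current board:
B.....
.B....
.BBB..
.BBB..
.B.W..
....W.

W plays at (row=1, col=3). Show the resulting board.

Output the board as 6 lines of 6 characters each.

Place W at (1,3); scan 8 dirs for brackets.
Dir NW: first cell '.' (not opp) -> no flip
Dir N: first cell '.' (not opp) -> no flip
Dir NE: first cell '.' (not opp) -> no flip
Dir W: first cell '.' (not opp) -> no flip
Dir E: first cell '.' (not opp) -> no flip
Dir SW: opp run (2,2) (3,1), next='.' -> no flip
Dir S: opp run (2,3) (3,3) capped by W -> flip
Dir SE: first cell '.' (not opp) -> no flip
All flips: (2,3) (3,3)

Answer: B.....
.B.W..
.BBW..
.BBW..
.B.W..
....W.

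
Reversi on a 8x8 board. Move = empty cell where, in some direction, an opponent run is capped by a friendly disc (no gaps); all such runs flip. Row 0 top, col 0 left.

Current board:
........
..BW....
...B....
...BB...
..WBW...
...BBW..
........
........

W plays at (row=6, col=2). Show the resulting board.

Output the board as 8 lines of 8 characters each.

Answer: ........
..BW....
...B....
...BB...
..WBW...
...WBW..
..W.....
........

Derivation:
Place W at (6,2); scan 8 dirs for brackets.
Dir NW: first cell '.' (not opp) -> no flip
Dir N: first cell '.' (not opp) -> no flip
Dir NE: opp run (5,3) capped by W -> flip
Dir W: first cell '.' (not opp) -> no flip
Dir E: first cell '.' (not opp) -> no flip
Dir SW: first cell '.' (not opp) -> no flip
Dir S: first cell '.' (not opp) -> no flip
Dir SE: first cell '.' (not opp) -> no flip
All flips: (5,3)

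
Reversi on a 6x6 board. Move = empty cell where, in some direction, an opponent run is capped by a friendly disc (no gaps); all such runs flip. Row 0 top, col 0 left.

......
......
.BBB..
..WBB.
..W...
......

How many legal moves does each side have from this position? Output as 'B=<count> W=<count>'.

-- B to move --
(3,1): flips 1 -> legal
(4,1): flips 1 -> legal
(4,3): flips 1 -> legal
(5,1): flips 1 -> legal
(5,2): flips 2 -> legal
(5,3): no bracket -> illegal
B mobility = 5
-- W to move --
(1,0): flips 1 -> legal
(1,1): no bracket -> illegal
(1,2): flips 1 -> legal
(1,3): no bracket -> illegal
(1,4): flips 1 -> legal
(2,0): no bracket -> illegal
(2,4): flips 1 -> legal
(2,5): no bracket -> illegal
(3,0): no bracket -> illegal
(3,1): no bracket -> illegal
(3,5): flips 2 -> legal
(4,3): no bracket -> illegal
(4,4): no bracket -> illegal
(4,5): no bracket -> illegal
W mobility = 5

Answer: B=5 W=5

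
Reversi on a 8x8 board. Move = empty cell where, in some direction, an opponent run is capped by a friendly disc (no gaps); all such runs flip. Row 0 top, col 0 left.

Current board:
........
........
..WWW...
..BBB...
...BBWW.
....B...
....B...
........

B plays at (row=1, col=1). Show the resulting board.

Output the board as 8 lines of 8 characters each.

Answer: ........
.B......
..BWW...
..BBB...
...BBWW.
....B...
....B...
........

Derivation:
Place B at (1,1); scan 8 dirs for brackets.
Dir NW: first cell '.' (not opp) -> no flip
Dir N: first cell '.' (not opp) -> no flip
Dir NE: first cell '.' (not opp) -> no flip
Dir W: first cell '.' (not opp) -> no flip
Dir E: first cell '.' (not opp) -> no flip
Dir SW: first cell '.' (not opp) -> no flip
Dir S: first cell '.' (not opp) -> no flip
Dir SE: opp run (2,2) capped by B -> flip
All flips: (2,2)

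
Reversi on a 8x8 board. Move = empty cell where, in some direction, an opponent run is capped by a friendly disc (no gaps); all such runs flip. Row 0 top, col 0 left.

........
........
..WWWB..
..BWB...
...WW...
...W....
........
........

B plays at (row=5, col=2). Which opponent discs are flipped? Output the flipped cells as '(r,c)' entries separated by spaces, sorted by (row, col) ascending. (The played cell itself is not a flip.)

Answer: (4,3)

Derivation:
Dir NW: first cell '.' (not opp) -> no flip
Dir N: first cell '.' (not opp) -> no flip
Dir NE: opp run (4,3) capped by B -> flip
Dir W: first cell '.' (not opp) -> no flip
Dir E: opp run (5,3), next='.' -> no flip
Dir SW: first cell '.' (not opp) -> no flip
Dir S: first cell '.' (not opp) -> no flip
Dir SE: first cell '.' (not opp) -> no flip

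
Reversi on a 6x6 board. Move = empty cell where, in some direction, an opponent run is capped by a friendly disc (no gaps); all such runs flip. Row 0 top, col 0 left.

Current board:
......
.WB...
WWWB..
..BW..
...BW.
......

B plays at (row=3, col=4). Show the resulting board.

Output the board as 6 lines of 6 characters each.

Answer: ......
.WB...
WWWB..
..BBB.
...BW.
......

Derivation:
Place B at (3,4); scan 8 dirs for brackets.
Dir NW: first cell 'B' (not opp) -> no flip
Dir N: first cell '.' (not opp) -> no flip
Dir NE: first cell '.' (not opp) -> no flip
Dir W: opp run (3,3) capped by B -> flip
Dir E: first cell '.' (not opp) -> no flip
Dir SW: first cell 'B' (not opp) -> no flip
Dir S: opp run (4,4), next='.' -> no flip
Dir SE: first cell '.' (not opp) -> no flip
All flips: (3,3)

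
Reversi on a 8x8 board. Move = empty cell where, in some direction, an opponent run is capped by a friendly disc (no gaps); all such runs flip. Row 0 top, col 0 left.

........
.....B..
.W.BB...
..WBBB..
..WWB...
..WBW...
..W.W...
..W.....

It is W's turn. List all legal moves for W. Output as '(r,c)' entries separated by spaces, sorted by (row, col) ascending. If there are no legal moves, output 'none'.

Answer: (0,6) (1,3) (1,4) (2,5) (2,6) (3,6) (4,5) (6,3)

Derivation:
(0,4): no bracket -> illegal
(0,5): no bracket -> illegal
(0,6): flips 3 -> legal
(1,2): no bracket -> illegal
(1,3): flips 2 -> legal
(1,4): flips 4 -> legal
(1,6): no bracket -> illegal
(2,2): no bracket -> illegal
(2,5): flips 1 -> legal
(2,6): flips 3 -> legal
(3,6): flips 3 -> legal
(4,5): flips 1 -> legal
(4,6): no bracket -> illegal
(5,5): no bracket -> illegal
(6,3): flips 1 -> legal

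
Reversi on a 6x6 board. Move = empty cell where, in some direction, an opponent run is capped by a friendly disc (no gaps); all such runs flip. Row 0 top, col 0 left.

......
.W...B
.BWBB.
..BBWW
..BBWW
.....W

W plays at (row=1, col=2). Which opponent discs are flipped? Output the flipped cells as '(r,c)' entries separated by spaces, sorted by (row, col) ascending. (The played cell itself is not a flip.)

Answer: (2,3)

Derivation:
Dir NW: first cell '.' (not opp) -> no flip
Dir N: first cell '.' (not opp) -> no flip
Dir NE: first cell '.' (not opp) -> no flip
Dir W: first cell 'W' (not opp) -> no flip
Dir E: first cell '.' (not opp) -> no flip
Dir SW: opp run (2,1), next='.' -> no flip
Dir S: first cell 'W' (not opp) -> no flip
Dir SE: opp run (2,3) capped by W -> flip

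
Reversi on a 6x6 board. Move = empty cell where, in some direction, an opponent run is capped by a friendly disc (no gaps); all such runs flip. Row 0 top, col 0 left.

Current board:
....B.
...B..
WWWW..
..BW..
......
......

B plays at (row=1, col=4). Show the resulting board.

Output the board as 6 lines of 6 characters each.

Answer: ....B.
...BB.
WWWB..
..BW..
......
......

Derivation:
Place B at (1,4); scan 8 dirs for brackets.
Dir NW: first cell '.' (not opp) -> no flip
Dir N: first cell 'B' (not opp) -> no flip
Dir NE: first cell '.' (not opp) -> no flip
Dir W: first cell 'B' (not opp) -> no flip
Dir E: first cell '.' (not opp) -> no flip
Dir SW: opp run (2,3) capped by B -> flip
Dir S: first cell '.' (not opp) -> no flip
Dir SE: first cell '.' (not opp) -> no flip
All flips: (2,3)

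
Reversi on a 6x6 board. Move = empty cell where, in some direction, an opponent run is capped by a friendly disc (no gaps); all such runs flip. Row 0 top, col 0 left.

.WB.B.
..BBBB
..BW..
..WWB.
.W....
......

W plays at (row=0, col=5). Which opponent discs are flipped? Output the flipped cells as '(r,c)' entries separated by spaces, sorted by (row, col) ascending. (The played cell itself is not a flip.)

Answer: (1,4)

Derivation:
Dir NW: edge -> no flip
Dir N: edge -> no flip
Dir NE: edge -> no flip
Dir W: opp run (0,4), next='.' -> no flip
Dir E: edge -> no flip
Dir SW: opp run (1,4) capped by W -> flip
Dir S: opp run (1,5), next='.' -> no flip
Dir SE: edge -> no flip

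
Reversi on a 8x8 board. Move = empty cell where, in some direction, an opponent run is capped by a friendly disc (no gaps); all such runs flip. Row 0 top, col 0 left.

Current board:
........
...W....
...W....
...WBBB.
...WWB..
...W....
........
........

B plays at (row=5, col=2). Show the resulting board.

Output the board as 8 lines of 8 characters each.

Place B at (5,2); scan 8 dirs for brackets.
Dir NW: first cell '.' (not opp) -> no flip
Dir N: first cell '.' (not opp) -> no flip
Dir NE: opp run (4,3) capped by B -> flip
Dir W: first cell '.' (not opp) -> no flip
Dir E: opp run (5,3), next='.' -> no flip
Dir SW: first cell '.' (not opp) -> no flip
Dir S: first cell '.' (not opp) -> no flip
Dir SE: first cell '.' (not opp) -> no flip
All flips: (4,3)

Answer: ........
...W....
...W....
...WBBB.
...BWB..
..BW....
........
........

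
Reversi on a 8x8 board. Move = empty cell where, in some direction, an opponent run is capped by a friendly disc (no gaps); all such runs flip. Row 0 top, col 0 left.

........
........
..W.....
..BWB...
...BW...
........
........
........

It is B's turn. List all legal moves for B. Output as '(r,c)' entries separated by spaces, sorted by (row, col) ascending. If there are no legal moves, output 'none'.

Answer: (1,2) (2,3) (4,5) (5,4)

Derivation:
(1,1): no bracket -> illegal
(1,2): flips 1 -> legal
(1,3): no bracket -> illegal
(2,1): no bracket -> illegal
(2,3): flips 1 -> legal
(2,4): no bracket -> illegal
(3,1): no bracket -> illegal
(3,5): no bracket -> illegal
(4,2): no bracket -> illegal
(4,5): flips 1 -> legal
(5,3): no bracket -> illegal
(5,4): flips 1 -> legal
(5,5): no bracket -> illegal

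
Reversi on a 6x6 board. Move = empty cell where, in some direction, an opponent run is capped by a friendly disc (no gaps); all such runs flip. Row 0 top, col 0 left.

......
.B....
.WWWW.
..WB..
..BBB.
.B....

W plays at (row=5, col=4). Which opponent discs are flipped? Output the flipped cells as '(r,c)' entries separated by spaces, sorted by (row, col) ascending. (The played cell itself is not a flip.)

Answer: (4,3)

Derivation:
Dir NW: opp run (4,3) capped by W -> flip
Dir N: opp run (4,4), next='.' -> no flip
Dir NE: first cell '.' (not opp) -> no flip
Dir W: first cell '.' (not opp) -> no flip
Dir E: first cell '.' (not opp) -> no flip
Dir SW: edge -> no flip
Dir S: edge -> no flip
Dir SE: edge -> no flip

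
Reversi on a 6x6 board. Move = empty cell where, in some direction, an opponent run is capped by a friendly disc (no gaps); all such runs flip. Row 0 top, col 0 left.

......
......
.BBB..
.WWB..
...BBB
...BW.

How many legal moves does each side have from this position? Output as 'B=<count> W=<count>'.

Answer: B=5 W=7

Derivation:
-- B to move --
(2,0): no bracket -> illegal
(3,0): flips 2 -> legal
(4,0): flips 1 -> legal
(4,1): flips 2 -> legal
(4,2): flips 1 -> legal
(5,5): flips 1 -> legal
B mobility = 5
-- W to move --
(1,0): flips 1 -> legal
(1,1): flips 1 -> legal
(1,2): flips 1 -> legal
(1,3): flips 1 -> legal
(1,4): flips 1 -> legal
(2,0): no bracket -> illegal
(2,4): no bracket -> illegal
(3,0): no bracket -> illegal
(3,4): flips 2 -> legal
(3,5): no bracket -> illegal
(4,2): no bracket -> illegal
(5,2): flips 1 -> legal
(5,5): no bracket -> illegal
W mobility = 7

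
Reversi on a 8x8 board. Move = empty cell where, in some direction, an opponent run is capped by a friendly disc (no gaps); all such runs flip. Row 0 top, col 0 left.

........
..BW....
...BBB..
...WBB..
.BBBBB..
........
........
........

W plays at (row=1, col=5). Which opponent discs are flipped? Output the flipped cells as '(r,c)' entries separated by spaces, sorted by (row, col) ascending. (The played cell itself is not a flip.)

Answer: (2,4)

Derivation:
Dir NW: first cell '.' (not opp) -> no flip
Dir N: first cell '.' (not opp) -> no flip
Dir NE: first cell '.' (not opp) -> no flip
Dir W: first cell '.' (not opp) -> no flip
Dir E: first cell '.' (not opp) -> no flip
Dir SW: opp run (2,4) capped by W -> flip
Dir S: opp run (2,5) (3,5) (4,5), next='.' -> no flip
Dir SE: first cell '.' (not opp) -> no flip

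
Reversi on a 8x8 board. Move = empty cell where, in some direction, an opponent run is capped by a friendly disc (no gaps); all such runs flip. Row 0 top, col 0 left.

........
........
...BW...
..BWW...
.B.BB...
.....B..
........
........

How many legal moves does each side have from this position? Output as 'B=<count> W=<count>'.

-- B to move --
(1,3): no bracket -> illegal
(1,4): flips 2 -> legal
(1,5): no bracket -> illegal
(2,2): flips 1 -> legal
(2,5): flips 2 -> legal
(3,5): flips 2 -> legal
(4,2): no bracket -> illegal
(4,5): flips 1 -> legal
B mobility = 5
-- W to move --
(1,2): flips 1 -> legal
(1,3): flips 1 -> legal
(1,4): no bracket -> illegal
(2,1): no bracket -> illegal
(2,2): flips 1 -> legal
(3,0): no bracket -> illegal
(3,1): flips 1 -> legal
(3,5): no bracket -> illegal
(4,0): no bracket -> illegal
(4,2): no bracket -> illegal
(4,5): no bracket -> illegal
(4,6): no bracket -> illegal
(5,0): no bracket -> illegal
(5,1): no bracket -> illegal
(5,2): flips 1 -> legal
(5,3): flips 1 -> legal
(5,4): flips 1 -> legal
(5,6): no bracket -> illegal
(6,4): no bracket -> illegal
(6,5): no bracket -> illegal
(6,6): flips 2 -> legal
W mobility = 8

Answer: B=5 W=8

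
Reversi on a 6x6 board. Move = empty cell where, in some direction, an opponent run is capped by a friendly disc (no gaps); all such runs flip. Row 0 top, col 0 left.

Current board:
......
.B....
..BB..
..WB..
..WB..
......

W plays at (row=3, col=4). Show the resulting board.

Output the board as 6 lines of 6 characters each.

Place W at (3,4); scan 8 dirs for brackets.
Dir NW: opp run (2,3), next='.' -> no flip
Dir N: first cell '.' (not opp) -> no flip
Dir NE: first cell '.' (not opp) -> no flip
Dir W: opp run (3,3) capped by W -> flip
Dir E: first cell '.' (not opp) -> no flip
Dir SW: opp run (4,3), next='.' -> no flip
Dir S: first cell '.' (not opp) -> no flip
Dir SE: first cell '.' (not opp) -> no flip
All flips: (3,3)

Answer: ......
.B....
..BB..
..WWW.
..WB..
......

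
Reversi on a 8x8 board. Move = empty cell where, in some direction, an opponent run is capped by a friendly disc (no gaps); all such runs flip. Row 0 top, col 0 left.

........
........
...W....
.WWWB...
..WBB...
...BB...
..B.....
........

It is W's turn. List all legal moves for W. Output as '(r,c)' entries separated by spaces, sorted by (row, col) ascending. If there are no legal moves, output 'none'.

Answer: (3,5) (4,5) (5,5) (6,3) (6,4) (6,5)

Derivation:
(2,4): no bracket -> illegal
(2,5): no bracket -> illegal
(3,5): flips 1 -> legal
(4,5): flips 3 -> legal
(5,1): no bracket -> illegal
(5,2): no bracket -> illegal
(5,5): flips 1 -> legal
(6,1): no bracket -> illegal
(6,3): flips 2 -> legal
(6,4): flips 1 -> legal
(6,5): flips 2 -> legal
(7,1): no bracket -> illegal
(7,2): no bracket -> illegal
(7,3): no bracket -> illegal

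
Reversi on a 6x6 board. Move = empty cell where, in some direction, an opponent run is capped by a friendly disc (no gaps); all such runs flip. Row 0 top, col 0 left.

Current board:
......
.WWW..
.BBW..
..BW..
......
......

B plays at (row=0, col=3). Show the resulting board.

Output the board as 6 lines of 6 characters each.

Answer: ...B..
.WBW..
.BBW..
..BW..
......
......

Derivation:
Place B at (0,3); scan 8 dirs for brackets.
Dir NW: edge -> no flip
Dir N: edge -> no flip
Dir NE: edge -> no flip
Dir W: first cell '.' (not opp) -> no flip
Dir E: first cell '.' (not opp) -> no flip
Dir SW: opp run (1,2) capped by B -> flip
Dir S: opp run (1,3) (2,3) (3,3), next='.' -> no flip
Dir SE: first cell '.' (not opp) -> no flip
All flips: (1,2)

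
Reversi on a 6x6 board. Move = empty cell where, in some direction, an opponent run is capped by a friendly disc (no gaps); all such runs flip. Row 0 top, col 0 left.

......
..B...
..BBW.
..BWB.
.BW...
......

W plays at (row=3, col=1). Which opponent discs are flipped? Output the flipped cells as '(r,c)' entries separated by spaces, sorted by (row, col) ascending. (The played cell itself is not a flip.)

Answer: (3,2)

Derivation:
Dir NW: first cell '.' (not opp) -> no flip
Dir N: first cell '.' (not opp) -> no flip
Dir NE: opp run (2,2), next='.' -> no flip
Dir W: first cell '.' (not opp) -> no flip
Dir E: opp run (3,2) capped by W -> flip
Dir SW: first cell '.' (not opp) -> no flip
Dir S: opp run (4,1), next='.' -> no flip
Dir SE: first cell 'W' (not opp) -> no flip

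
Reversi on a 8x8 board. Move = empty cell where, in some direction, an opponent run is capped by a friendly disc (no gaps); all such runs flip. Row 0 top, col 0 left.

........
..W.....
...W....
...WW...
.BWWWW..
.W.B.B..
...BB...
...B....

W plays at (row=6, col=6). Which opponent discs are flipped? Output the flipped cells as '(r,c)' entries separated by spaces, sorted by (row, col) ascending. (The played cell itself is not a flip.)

Answer: (5,5)

Derivation:
Dir NW: opp run (5,5) capped by W -> flip
Dir N: first cell '.' (not opp) -> no flip
Dir NE: first cell '.' (not opp) -> no flip
Dir W: first cell '.' (not opp) -> no flip
Dir E: first cell '.' (not opp) -> no flip
Dir SW: first cell '.' (not opp) -> no flip
Dir S: first cell '.' (not opp) -> no flip
Dir SE: first cell '.' (not opp) -> no flip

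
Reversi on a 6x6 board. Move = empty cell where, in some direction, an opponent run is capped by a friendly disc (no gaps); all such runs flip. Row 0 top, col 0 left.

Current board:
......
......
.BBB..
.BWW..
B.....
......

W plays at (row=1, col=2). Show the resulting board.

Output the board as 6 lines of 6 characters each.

Answer: ......
..W...
.BWB..
.BWW..
B.....
......

Derivation:
Place W at (1,2); scan 8 dirs for brackets.
Dir NW: first cell '.' (not opp) -> no flip
Dir N: first cell '.' (not opp) -> no flip
Dir NE: first cell '.' (not opp) -> no flip
Dir W: first cell '.' (not opp) -> no flip
Dir E: first cell '.' (not opp) -> no flip
Dir SW: opp run (2,1), next='.' -> no flip
Dir S: opp run (2,2) capped by W -> flip
Dir SE: opp run (2,3), next='.' -> no flip
All flips: (2,2)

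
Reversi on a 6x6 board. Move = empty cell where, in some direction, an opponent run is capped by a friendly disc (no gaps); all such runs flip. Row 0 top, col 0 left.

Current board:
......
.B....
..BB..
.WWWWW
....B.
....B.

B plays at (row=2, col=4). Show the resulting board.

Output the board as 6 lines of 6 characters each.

Place B at (2,4); scan 8 dirs for brackets.
Dir NW: first cell '.' (not opp) -> no flip
Dir N: first cell '.' (not opp) -> no flip
Dir NE: first cell '.' (not opp) -> no flip
Dir W: first cell 'B' (not opp) -> no flip
Dir E: first cell '.' (not opp) -> no flip
Dir SW: opp run (3,3), next='.' -> no flip
Dir S: opp run (3,4) capped by B -> flip
Dir SE: opp run (3,5), next=edge -> no flip
All flips: (3,4)

Answer: ......
.B....
..BBB.
.WWWBW
....B.
....B.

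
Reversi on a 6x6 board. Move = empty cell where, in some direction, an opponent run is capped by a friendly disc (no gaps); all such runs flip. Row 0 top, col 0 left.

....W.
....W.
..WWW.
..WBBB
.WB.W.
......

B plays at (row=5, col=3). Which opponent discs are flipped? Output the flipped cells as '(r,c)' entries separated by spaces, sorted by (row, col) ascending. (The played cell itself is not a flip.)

Dir NW: first cell 'B' (not opp) -> no flip
Dir N: first cell '.' (not opp) -> no flip
Dir NE: opp run (4,4) capped by B -> flip
Dir W: first cell '.' (not opp) -> no flip
Dir E: first cell '.' (not opp) -> no flip
Dir SW: edge -> no flip
Dir S: edge -> no flip
Dir SE: edge -> no flip

Answer: (4,4)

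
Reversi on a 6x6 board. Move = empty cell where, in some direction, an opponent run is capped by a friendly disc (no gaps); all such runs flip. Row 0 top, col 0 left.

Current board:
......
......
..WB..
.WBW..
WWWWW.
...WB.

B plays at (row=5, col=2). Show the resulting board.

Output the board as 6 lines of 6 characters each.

Place B at (5,2); scan 8 dirs for brackets.
Dir NW: opp run (4,1), next='.' -> no flip
Dir N: opp run (4,2) capped by B -> flip
Dir NE: opp run (4,3), next='.' -> no flip
Dir W: first cell '.' (not opp) -> no flip
Dir E: opp run (5,3) capped by B -> flip
Dir SW: edge -> no flip
Dir S: edge -> no flip
Dir SE: edge -> no flip
All flips: (4,2) (5,3)

Answer: ......
......
..WB..
.WBW..
WWBWW.
..BBB.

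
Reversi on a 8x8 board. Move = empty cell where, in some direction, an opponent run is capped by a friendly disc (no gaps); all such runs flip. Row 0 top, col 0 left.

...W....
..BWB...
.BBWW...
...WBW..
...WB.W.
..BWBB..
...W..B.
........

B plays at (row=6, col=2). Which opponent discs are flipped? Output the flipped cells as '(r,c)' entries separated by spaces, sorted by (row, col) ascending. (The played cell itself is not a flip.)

Dir NW: first cell '.' (not opp) -> no flip
Dir N: first cell 'B' (not opp) -> no flip
Dir NE: opp run (5,3) capped by B -> flip
Dir W: first cell '.' (not opp) -> no flip
Dir E: opp run (6,3), next='.' -> no flip
Dir SW: first cell '.' (not opp) -> no flip
Dir S: first cell '.' (not opp) -> no flip
Dir SE: first cell '.' (not opp) -> no flip

Answer: (5,3)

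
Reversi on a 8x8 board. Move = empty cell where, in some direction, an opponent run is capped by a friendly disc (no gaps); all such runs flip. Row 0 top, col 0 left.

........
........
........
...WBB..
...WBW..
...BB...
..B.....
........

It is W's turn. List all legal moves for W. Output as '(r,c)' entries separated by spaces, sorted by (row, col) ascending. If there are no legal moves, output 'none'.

Answer: (2,3) (2,5) (3,6) (5,5) (6,3) (6,5)

Derivation:
(2,3): flips 1 -> legal
(2,4): no bracket -> illegal
(2,5): flips 2 -> legal
(2,6): no bracket -> illegal
(3,6): flips 2 -> legal
(4,2): no bracket -> illegal
(4,6): no bracket -> illegal
(5,1): no bracket -> illegal
(5,2): no bracket -> illegal
(5,5): flips 1 -> legal
(6,1): no bracket -> illegal
(6,3): flips 2 -> legal
(6,4): no bracket -> illegal
(6,5): flips 1 -> legal
(7,1): no bracket -> illegal
(7,2): no bracket -> illegal
(7,3): no bracket -> illegal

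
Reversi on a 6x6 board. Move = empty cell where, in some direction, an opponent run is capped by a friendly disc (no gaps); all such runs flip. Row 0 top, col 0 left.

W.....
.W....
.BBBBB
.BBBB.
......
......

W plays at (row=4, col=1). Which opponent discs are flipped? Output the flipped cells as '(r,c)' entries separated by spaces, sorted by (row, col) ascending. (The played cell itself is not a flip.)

Dir NW: first cell '.' (not opp) -> no flip
Dir N: opp run (3,1) (2,1) capped by W -> flip
Dir NE: opp run (3,2) (2,3), next='.' -> no flip
Dir W: first cell '.' (not opp) -> no flip
Dir E: first cell '.' (not opp) -> no flip
Dir SW: first cell '.' (not opp) -> no flip
Dir S: first cell '.' (not opp) -> no flip
Dir SE: first cell '.' (not opp) -> no flip

Answer: (2,1) (3,1)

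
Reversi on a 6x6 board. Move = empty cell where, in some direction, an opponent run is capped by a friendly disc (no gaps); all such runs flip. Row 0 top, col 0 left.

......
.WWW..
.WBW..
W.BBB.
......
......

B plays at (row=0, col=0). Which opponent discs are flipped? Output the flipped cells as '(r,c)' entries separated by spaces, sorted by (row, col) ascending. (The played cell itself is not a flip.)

Answer: (1,1)

Derivation:
Dir NW: edge -> no flip
Dir N: edge -> no flip
Dir NE: edge -> no flip
Dir W: edge -> no flip
Dir E: first cell '.' (not opp) -> no flip
Dir SW: edge -> no flip
Dir S: first cell '.' (not opp) -> no flip
Dir SE: opp run (1,1) capped by B -> flip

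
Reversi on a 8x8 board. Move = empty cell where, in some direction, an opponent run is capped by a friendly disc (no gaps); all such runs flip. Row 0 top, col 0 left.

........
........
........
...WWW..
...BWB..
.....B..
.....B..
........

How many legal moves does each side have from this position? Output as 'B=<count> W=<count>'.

Answer: B=3 W=7

Derivation:
-- B to move --
(2,2): flips 2 -> legal
(2,3): flips 2 -> legal
(2,4): no bracket -> illegal
(2,5): flips 2 -> legal
(2,6): no bracket -> illegal
(3,2): no bracket -> illegal
(3,6): no bracket -> illegal
(4,2): no bracket -> illegal
(4,6): no bracket -> illegal
(5,3): no bracket -> illegal
(5,4): no bracket -> illegal
B mobility = 3
-- W to move --
(3,2): no bracket -> illegal
(3,6): no bracket -> illegal
(4,2): flips 1 -> legal
(4,6): flips 1 -> legal
(5,2): flips 1 -> legal
(5,3): flips 1 -> legal
(5,4): no bracket -> illegal
(5,6): flips 1 -> legal
(6,4): no bracket -> illegal
(6,6): flips 1 -> legal
(7,4): no bracket -> illegal
(7,5): flips 3 -> legal
(7,6): no bracket -> illegal
W mobility = 7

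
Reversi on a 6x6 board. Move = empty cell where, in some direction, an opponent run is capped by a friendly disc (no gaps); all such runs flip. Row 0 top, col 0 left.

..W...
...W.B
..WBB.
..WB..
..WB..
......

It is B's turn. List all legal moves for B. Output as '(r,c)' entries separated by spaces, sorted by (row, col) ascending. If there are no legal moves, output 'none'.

(0,1): no bracket -> illegal
(0,3): flips 1 -> legal
(0,4): no bracket -> illegal
(1,1): flips 1 -> legal
(1,2): no bracket -> illegal
(1,4): no bracket -> illegal
(2,1): flips 2 -> legal
(3,1): flips 1 -> legal
(4,1): flips 2 -> legal
(5,1): flips 1 -> legal
(5,2): no bracket -> illegal
(5,3): no bracket -> illegal

Answer: (0,3) (1,1) (2,1) (3,1) (4,1) (5,1)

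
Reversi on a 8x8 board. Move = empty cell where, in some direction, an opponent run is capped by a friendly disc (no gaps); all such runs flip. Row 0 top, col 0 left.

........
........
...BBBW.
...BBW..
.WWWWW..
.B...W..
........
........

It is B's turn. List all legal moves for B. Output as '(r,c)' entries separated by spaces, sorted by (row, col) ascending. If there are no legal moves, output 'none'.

(1,5): no bracket -> illegal
(1,6): no bracket -> illegal
(1,7): no bracket -> illegal
(2,7): flips 1 -> legal
(3,0): no bracket -> illegal
(3,1): flips 1 -> legal
(3,2): no bracket -> illegal
(3,6): flips 1 -> legal
(3,7): no bracket -> illegal
(4,0): no bracket -> illegal
(4,6): flips 1 -> legal
(5,0): no bracket -> illegal
(5,2): flips 1 -> legal
(5,3): flips 1 -> legal
(5,4): flips 1 -> legal
(5,6): flips 1 -> legal
(6,4): no bracket -> illegal
(6,5): flips 3 -> legal
(6,6): flips 2 -> legal

Answer: (2,7) (3,1) (3,6) (4,6) (5,2) (5,3) (5,4) (5,6) (6,5) (6,6)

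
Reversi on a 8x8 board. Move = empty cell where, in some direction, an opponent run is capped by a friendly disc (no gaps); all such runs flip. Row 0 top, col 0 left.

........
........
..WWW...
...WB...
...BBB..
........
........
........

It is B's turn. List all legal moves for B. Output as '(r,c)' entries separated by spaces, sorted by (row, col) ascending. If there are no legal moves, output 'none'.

(1,1): flips 2 -> legal
(1,2): flips 1 -> legal
(1,3): flips 2 -> legal
(1,4): flips 1 -> legal
(1,5): no bracket -> illegal
(2,1): no bracket -> illegal
(2,5): no bracket -> illegal
(3,1): no bracket -> illegal
(3,2): flips 1 -> legal
(3,5): no bracket -> illegal
(4,2): no bracket -> illegal

Answer: (1,1) (1,2) (1,3) (1,4) (3,2)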